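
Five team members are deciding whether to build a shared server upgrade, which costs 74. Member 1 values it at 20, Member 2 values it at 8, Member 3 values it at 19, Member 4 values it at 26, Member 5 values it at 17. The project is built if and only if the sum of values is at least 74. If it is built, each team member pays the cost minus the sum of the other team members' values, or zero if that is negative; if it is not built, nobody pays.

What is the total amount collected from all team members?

18

Total value 90 ≥ cost 74, so it is built.
Member 1: others sum to 70; max(0, 74 - 70) = 4.
Member 2: others sum to 82; max(0, 74 - 82) = 0.
Member 3: others sum to 71; max(0, 74 - 71) = 3.
Member 4: others sum to 64; max(0, 74 - 64) = 10.
Member 5: others sum to 73; max(0, 74 - 73) = 1.
Total collected = 4 + 0 + 3 + 10 + 1 = 18.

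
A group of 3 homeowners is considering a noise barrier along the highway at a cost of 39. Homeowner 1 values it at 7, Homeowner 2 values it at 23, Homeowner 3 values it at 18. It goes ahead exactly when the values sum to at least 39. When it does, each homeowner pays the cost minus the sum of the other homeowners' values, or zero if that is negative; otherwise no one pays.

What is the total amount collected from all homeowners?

23

Total value 48 ≥ cost 39, so it is built.
Homeowner 1: others sum to 41; max(0, 39 - 41) = 0.
Homeowner 2: others sum to 25; max(0, 39 - 25) = 14.
Homeowner 3: others sum to 30; max(0, 39 - 30) = 9.
Total collected = 0 + 14 + 9 = 23.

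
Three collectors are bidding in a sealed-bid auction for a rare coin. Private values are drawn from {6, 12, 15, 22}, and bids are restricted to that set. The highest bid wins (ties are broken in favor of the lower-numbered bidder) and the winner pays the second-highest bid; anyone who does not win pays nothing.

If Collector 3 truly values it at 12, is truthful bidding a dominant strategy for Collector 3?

Yes

Check each profile of the others' bids and compare truth against every alternative bid.
Others bid (6, 6): truth gives 6, best alternative gives 6.
Others bid (6, 12): truth gives 0, best alternative gives 0.
Others bid (6, 15): truth gives 0, best alternative gives 0.
Others bid (6, 22): truth gives 0, best alternative gives 0.
Others bid (12, 6): truth gives 0, best alternative gives 0.
Others bid (12, 12): truth gives 0, best alternative gives 0.
(Remaining 10 profiles checked similarly; truth is weakly best in each.)
In every case the truthful bid is at least as good as any alternative, so it is a dominant strategy.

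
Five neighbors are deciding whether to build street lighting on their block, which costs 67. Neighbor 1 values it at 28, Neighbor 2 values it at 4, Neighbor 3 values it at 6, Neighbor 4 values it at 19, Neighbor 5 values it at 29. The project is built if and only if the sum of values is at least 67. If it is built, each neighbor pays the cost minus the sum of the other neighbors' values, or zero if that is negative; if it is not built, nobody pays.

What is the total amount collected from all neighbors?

19

Total value 86 ≥ cost 67, so it is built.
Neighbor 1: others sum to 58; max(0, 67 - 58) = 9.
Neighbor 2: others sum to 82; max(0, 67 - 82) = 0.
Neighbor 3: others sum to 80; max(0, 67 - 80) = 0.
Neighbor 4: others sum to 67; max(0, 67 - 67) = 0.
Neighbor 5: others sum to 57; max(0, 67 - 57) = 10.
Total collected = 9 + 0 + 0 + 0 + 10 = 19.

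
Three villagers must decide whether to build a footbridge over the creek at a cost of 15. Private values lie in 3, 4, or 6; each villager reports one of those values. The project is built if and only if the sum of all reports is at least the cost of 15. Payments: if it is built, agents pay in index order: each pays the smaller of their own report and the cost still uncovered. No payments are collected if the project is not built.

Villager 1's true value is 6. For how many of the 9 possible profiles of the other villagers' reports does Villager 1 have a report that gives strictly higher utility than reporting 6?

Others report (6, 6): truth gives 0; report 3 gives 3 > 0. Violating.
Others report (3, 3): truth gives 0; no alternative beats it.
Others report (3, 4): truth gives 0; no alternative beats it.
(Checking all 9 profiles: 1 has a profitable deviation, 8 do not.)

1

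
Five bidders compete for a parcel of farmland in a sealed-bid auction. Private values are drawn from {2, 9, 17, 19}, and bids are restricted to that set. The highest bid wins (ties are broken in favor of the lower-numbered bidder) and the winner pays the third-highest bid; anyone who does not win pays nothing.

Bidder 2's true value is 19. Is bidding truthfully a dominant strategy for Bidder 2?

Check each profile of the others' bids and compare truth against every alternative bid.
Others bid (2, 2, 2, 19): truth gives 17, best alternative gives 0.
Others bid (2, 2, 19, 2): truth gives 17, best alternative gives 0.
Others bid (2, 19, 2, 2): truth gives 17, best alternative gives 0.
Others bid (17, 2, 2, 2): truth gives 17, best alternative gives 0.
Others bid (2, 2, 9, 19): truth gives 10, best alternative gives 0.
Others bid (2, 2, 19, 9): truth gives 10, best alternative gives 0.
(Remaining 250 profiles checked similarly; truth is weakly best in each.)
In every case the truthful bid is at least as good as any alternative, so it is a dominant strategy.

Yes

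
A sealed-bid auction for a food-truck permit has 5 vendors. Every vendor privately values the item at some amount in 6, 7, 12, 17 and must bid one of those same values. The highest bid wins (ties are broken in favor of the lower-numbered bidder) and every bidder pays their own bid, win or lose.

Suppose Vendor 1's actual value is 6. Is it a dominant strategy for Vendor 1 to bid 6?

Consider the case where Vendor 2 bids 6, Vendor 3 bids 6, Vendor 4 bids 6 and Vendor 5 bids 7.
Truthful bid 6: loses but pays 6, utility -6.
Bid 7 instead: wins, pays 7, utility 6 - 7 = -1.
Since -1 > -6, bidding 7 is strictly better here, so truthful bidding is not dominant.

No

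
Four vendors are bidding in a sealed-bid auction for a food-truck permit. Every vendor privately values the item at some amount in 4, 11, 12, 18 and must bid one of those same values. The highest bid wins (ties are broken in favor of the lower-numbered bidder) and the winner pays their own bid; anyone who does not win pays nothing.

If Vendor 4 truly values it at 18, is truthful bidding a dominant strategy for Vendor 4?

No

Consider the case where Vendor 1 bids 4, Vendor 2 bids 4 and Vendor 3 bids 4.
Truthful bid 18: wins, pays 18, utility 18 - 18 = 0.
Bid 11 instead: wins, pays 11, utility 18 - 11 = 7.
Since 7 > 0, bidding 11 is strictly better here, so truthful bidding is not dominant.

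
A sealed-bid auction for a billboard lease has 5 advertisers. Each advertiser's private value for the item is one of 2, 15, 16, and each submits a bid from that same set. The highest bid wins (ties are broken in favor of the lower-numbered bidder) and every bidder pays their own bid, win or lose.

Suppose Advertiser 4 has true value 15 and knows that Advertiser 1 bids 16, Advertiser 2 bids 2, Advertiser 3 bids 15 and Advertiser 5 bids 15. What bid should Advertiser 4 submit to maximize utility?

2

Bid 2: loses but pays 2, utility -2.
Bid 15: loses but pays 15, utility -15.
Bid 16: loses but pays 16, utility -16.
The best choice is 2 with utility -2.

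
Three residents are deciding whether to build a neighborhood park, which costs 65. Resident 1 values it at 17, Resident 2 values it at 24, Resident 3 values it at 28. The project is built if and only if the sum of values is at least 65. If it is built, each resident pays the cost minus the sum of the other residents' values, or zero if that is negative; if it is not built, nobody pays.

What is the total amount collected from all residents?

Total value 69 ≥ cost 65, so it is built.
Resident 1: others sum to 52; max(0, 65 - 52) = 13.
Resident 2: others sum to 45; max(0, 65 - 45) = 20.
Resident 3: others sum to 41; max(0, 65 - 41) = 24.
Total collected = 13 + 20 + 24 = 57.

57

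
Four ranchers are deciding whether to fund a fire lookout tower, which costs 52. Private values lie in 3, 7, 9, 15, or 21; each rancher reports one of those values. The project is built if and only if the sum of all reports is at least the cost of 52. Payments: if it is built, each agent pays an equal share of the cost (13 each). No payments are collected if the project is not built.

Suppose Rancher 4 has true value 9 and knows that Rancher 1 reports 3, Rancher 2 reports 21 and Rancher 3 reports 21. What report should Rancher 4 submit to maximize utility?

Report 3: project not built, utility 0.
Report 7: project built, pays 13, utility 9 - 13 = -4.
Report 9: project built, pays 13, utility 9 - 13 = -4.
Report 15: project built, pays 13, utility 9 - 13 = -4.
Report 21: project built, pays 13, utility 9 - 13 = -4.
The best choice is 3 with utility 0.

3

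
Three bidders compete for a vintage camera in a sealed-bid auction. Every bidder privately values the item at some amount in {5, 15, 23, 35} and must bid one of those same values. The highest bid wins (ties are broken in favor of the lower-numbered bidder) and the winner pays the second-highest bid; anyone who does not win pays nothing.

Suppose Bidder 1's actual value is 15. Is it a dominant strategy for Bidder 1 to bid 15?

Yes

Check each profile of the others' bids and compare truth against every alternative bid.
Others bid (5, 5): truth gives 10, best alternative gives 10.
Others bid (5, 15): truth gives 0, best alternative gives 0.
Others bid (5, 23): truth gives 0, best alternative gives 0.
Others bid (5, 35): truth gives 0, best alternative gives 0.
Others bid (15, 5): truth gives 0, best alternative gives 0.
Others bid (15, 15): truth gives 0, best alternative gives 0.
(Remaining 10 profiles checked similarly; truth is weakly best in each.)
In every case the truthful bid is at least as good as any alternative, so it is a dominant strategy.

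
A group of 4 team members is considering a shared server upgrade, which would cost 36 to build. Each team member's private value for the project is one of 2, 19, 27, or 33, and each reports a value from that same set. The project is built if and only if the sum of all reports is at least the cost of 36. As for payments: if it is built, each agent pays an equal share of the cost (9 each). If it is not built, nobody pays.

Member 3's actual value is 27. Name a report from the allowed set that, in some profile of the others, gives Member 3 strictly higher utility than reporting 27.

33

Suppose Member 1 reports 2, Member 2 reports 2 and Member 4 reports 2.
Report 27: project not built, utility 0.
Report 33: project built, pays 9, utility 27 - 9 = 18.
So reporting 33 beats truth here (18 > 0).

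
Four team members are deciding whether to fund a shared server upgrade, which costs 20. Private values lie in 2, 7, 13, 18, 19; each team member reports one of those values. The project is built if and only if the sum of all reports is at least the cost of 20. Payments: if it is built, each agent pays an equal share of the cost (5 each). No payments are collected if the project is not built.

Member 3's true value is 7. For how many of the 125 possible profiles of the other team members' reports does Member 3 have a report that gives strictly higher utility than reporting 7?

4

Others report (2, 2, 2): truth gives 0; report 18 gives 2 > 0. Violating.
Others report (2, 2, 7): truth gives 0; report 13 gives 2 > 0. Violating.
Others report (2, 7, 2): truth gives 0; report 13 gives 2 > 0. Violating.
Others report (7, 2, 2): truth gives 0; report 13 gives 2 > 0. Violating.
Others report (2, 2, 13): truth gives 2; no alternative beats it.
Others report (2, 2, 18): truth gives 2; no alternative beats it.
(Checking all 125 profiles: 4 have a profitable deviation, 121 do not.)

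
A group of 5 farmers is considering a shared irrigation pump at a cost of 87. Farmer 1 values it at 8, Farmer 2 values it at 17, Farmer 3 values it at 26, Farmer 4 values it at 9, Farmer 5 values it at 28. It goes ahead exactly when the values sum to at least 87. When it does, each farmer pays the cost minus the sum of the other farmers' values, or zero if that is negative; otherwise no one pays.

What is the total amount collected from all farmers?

83

Total value 88 ≥ cost 87, so it is built.
Farmer 1: others sum to 80; max(0, 87 - 80) = 7.
Farmer 2: others sum to 71; max(0, 87 - 71) = 16.
Farmer 3: others sum to 62; max(0, 87 - 62) = 25.
Farmer 4: others sum to 79; max(0, 87 - 79) = 8.
Farmer 5: others sum to 60; max(0, 87 - 60) = 27.
Total collected = 7 + 16 + 25 + 8 + 27 = 83.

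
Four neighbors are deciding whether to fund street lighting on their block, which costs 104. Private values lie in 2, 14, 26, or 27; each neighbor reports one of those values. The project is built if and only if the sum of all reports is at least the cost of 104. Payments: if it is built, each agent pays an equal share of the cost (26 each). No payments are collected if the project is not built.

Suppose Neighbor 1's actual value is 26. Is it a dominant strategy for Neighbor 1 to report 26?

Yes

Check each profile of the others' reports and compare truth against every alternative report.
Others report (2, 2, 2): truth gives 0, best alternative gives 0.
Others report (2, 2, 14): truth gives 0, best alternative gives 0.
Others report (2, 2, 26): truth gives 0, best alternative gives 0.
Others report (2, 2, 27): truth gives 0, best alternative gives 0.
Others report (2, 14, 2): truth gives 0, best alternative gives 0.
Others report (2, 14, 14): truth gives 0, best alternative gives 0.
(Remaining 58 profiles checked similarly; truth is weakly best in each.)
In every case the truthful report is at least as good as any alternative, so it is a dominant strategy.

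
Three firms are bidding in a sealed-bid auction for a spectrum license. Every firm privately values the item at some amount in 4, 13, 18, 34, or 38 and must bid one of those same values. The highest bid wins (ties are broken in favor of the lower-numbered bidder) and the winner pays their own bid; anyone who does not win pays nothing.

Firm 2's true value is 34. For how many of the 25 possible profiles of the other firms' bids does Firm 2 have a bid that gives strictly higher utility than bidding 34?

Others bid (4, 4): truth gives 0; bid 13 gives 21 > 0. Violating.
Others bid (4, 13): truth gives 0; bid 13 gives 21 > 0. Violating.
Others bid (4, 18): truth gives 0; bid 18 gives 16 > 0. Violating.
Others bid (13, 4): truth gives 0; bid 18 gives 16 > 0. Violating.
Others bid (4, 34): truth gives 0; no alternative beats it.
Others bid (4, 38): truth gives 0; no alternative beats it.
(Checking all 25 profiles: 6 have a profitable deviation, 19 do not.)

6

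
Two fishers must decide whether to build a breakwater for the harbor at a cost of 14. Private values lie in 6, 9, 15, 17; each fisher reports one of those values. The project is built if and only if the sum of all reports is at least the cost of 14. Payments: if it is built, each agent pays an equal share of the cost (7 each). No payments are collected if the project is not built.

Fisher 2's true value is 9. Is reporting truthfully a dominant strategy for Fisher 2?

Check each profile of the others' reports and compare truth against every alternative report.
Others report (6): truth gives 2, best alternative gives 2.
Others report (9): truth gives 2, best alternative gives 2.
Others report (15): truth gives 2, best alternative gives 2.
Others report (17): truth gives 2, best alternative gives 2.
In every case the truthful report is at least as good as any alternative, so it is a dominant strategy.

Yes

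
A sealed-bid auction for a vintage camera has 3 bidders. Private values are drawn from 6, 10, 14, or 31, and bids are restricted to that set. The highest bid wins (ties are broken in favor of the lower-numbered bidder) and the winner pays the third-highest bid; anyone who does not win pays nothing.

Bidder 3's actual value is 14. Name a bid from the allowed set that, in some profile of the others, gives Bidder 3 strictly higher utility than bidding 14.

31

Suppose Bidder 1 bids 6 and Bidder 2 bids 14.
Bid 14: loses, pays 0, utility 0.
Bid 31: wins, pays 6, utility 14 - 6 = 8.
So bidding 31 beats truth here (8 > 0).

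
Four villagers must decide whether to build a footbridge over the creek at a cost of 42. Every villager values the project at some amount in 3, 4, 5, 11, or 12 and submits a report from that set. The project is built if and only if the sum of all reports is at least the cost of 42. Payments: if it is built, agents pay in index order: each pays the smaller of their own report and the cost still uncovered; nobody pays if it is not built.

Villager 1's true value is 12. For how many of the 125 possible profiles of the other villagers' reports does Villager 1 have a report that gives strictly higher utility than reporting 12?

Others report (11, 11, 11): truth gives 0; report 11 gives 1 > 0. Violating.
Others report (11, 11, 12): truth gives 0; report 11 gives 1 > 0. Violating.
Others report (11, 12, 11): truth gives 0; report 11 gives 1 > 0. Violating.
Others report (11, 12, 12): truth gives 0; report 11 gives 1 > 0. Violating.
Others report (3, 3, 3): truth gives 0; no alternative beats it.
Others report (3, 3, 4): truth gives 0; no alternative beats it.
(Checking all 125 profiles: 8 have a profitable deviation, 117 do not.)

8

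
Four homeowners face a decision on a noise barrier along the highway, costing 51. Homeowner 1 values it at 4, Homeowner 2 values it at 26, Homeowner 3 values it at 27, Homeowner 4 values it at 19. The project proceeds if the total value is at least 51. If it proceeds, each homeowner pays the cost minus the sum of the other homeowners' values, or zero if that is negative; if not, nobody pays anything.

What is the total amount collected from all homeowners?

Total value 76 ≥ cost 51, so it is built.
Homeowner 1: others sum to 72; max(0, 51 - 72) = 0.
Homeowner 2: others sum to 50; max(0, 51 - 50) = 1.
Homeowner 3: others sum to 49; max(0, 51 - 49) = 2.
Homeowner 4: others sum to 57; max(0, 51 - 57) = 0.
Total collected = 0 + 1 + 2 + 0 = 3.

3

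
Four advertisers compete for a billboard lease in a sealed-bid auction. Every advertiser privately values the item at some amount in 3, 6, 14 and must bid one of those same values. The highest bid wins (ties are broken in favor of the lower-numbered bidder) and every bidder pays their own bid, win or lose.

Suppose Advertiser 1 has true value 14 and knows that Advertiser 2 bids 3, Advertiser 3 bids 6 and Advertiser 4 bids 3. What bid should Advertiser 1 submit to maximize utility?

Bid 3: loses but pays 3, utility -3.
Bid 6: wins, pays 6, utility 14 - 6 = 8.
Bid 14: wins, pays 14, utility 14 - 14 = 0.
The best choice is 6 with utility 8.

6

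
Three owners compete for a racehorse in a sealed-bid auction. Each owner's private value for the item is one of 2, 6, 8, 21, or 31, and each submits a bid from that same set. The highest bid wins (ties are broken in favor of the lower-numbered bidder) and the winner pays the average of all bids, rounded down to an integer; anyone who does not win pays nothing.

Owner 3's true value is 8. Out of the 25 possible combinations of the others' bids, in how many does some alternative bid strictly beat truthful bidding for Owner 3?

1

Others bid (2, 2): truth gives 4; bid 6 gives 5 > 4. Violating.
Others bid (2, 6): truth gives 3; no alternative beats it.
Others bid (2, 8): truth gives 0; no alternative beats it.
(Checking all 25 profiles: 1 has a profitable deviation, 24 do not.)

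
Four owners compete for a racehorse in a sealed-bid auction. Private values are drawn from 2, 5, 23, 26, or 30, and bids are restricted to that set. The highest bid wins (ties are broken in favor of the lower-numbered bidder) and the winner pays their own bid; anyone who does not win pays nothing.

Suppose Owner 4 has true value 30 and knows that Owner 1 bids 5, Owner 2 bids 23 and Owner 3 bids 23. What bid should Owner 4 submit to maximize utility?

26

Bid 2: loses, pays 0, utility 0.
Bid 5: loses, pays 0, utility 0.
Bid 23: loses, pays 0, utility 0.
Bid 26: wins, pays 26, utility 30 - 26 = 4.
Bid 30: wins, pays 30, utility 30 - 30 = 0.
The best choice is 26 with utility 4.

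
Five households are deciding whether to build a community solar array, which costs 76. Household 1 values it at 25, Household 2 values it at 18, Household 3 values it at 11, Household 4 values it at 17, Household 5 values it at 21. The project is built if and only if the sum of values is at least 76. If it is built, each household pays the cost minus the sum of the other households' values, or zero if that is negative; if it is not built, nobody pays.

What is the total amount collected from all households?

17

Total value 92 ≥ cost 76, so it is built.
Household 1: others sum to 67; max(0, 76 - 67) = 9.
Household 2: others sum to 74; max(0, 76 - 74) = 2.
Household 3: others sum to 81; max(0, 76 - 81) = 0.
Household 4: others sum to 75; max(0, 76 - 75) = 1.
Household 5: others sum to 71; max(0, 76 - 71) = 5.
Total collected = 9 + 2 + 0 + 1 + 5 = 17.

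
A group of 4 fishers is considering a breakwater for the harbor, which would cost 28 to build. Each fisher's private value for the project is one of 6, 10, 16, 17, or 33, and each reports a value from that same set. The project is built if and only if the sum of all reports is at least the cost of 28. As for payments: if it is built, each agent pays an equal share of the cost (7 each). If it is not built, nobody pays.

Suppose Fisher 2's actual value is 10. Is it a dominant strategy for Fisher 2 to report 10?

Yes

Check each profile of the others' reports and compare truth against every alternative report.
Others report (6, 6, 6): truth gives 3, best alternative gives 3.
Others report (6, 6, 10): truth gives 3, best alternative gives 3.
Others report (6, 6, 16): truth gives 3, best alternative gives 3.
Others report (6, 6, 17): truth gives 3, best alternative gives 3.
Others report (6, 6, 33): truth gives 3, best alternative gives 3.
Others report (6, 10, 6): truth gives 3, best alternative gives 3.
(Remaining 119 profiles checked similarly; truth is weakly best in each.)
In every case the truthful report is at least as good as any alternative, so it is a dominant strategy.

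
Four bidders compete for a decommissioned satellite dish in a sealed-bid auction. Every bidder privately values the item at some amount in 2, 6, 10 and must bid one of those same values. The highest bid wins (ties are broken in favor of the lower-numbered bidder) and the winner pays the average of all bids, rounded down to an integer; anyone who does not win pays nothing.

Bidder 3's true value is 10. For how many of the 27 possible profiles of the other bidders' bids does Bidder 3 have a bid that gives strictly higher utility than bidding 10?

2

Others bid (2, 2, 2): truth gives 6; bid 6 gives 7 > 6. Violating.
Others bid (2, 2, 6): truth gives 5; bid 6 gives 6 > 5. Violating.
Others bid (2, 2, 10): truth gives 4; no alternative beats it.
Others bid (2, 6, 2): truth gives 5; no alternative beats it.
(Checking all 27 profiles: 2 have a profitable deviation, 25 do not.)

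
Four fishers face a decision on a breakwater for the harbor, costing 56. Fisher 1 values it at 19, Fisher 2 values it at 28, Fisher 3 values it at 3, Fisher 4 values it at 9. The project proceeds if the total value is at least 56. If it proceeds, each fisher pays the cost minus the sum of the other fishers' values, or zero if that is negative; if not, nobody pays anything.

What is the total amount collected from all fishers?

47

Total value 59 ≥ cost 56, so it is built.
Fisher 1: others sum to 40; max(0, 56 - 40) = 16.
Fisher 2: others sum to 31; max(0, 56 - 31) = 25.
Fisher 3: others sum to 56; max(0, 56 - 56) = 0.
Fisher 4: others sum to 50; max(0, 56 - 50) = 6.
Total collected = 16 + 25 + 0 + 6 = 47.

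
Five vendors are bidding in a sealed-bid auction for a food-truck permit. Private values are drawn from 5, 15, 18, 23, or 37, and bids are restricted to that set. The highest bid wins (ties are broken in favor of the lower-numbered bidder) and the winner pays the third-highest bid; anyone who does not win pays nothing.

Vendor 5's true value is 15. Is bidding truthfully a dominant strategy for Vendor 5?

No

Consider the case where Vendor 1 bids 5, Vendor 2 bids 5, Vendor 3 bids 5 and Vendor 4 bids 15.
Truthful bid 15: loses, pays 0, utility 0.
Bid 18 instead: wins, pays 5, utility 15 - 5 = 10.
Since 10 > 0, bidding 18 is strictly better here, so truthful bidding is not dominant.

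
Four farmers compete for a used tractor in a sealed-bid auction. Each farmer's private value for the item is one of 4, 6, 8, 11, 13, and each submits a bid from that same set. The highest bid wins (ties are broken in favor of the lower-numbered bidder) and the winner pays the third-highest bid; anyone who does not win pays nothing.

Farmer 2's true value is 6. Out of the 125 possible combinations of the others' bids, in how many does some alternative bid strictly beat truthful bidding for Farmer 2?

9

Others bid (4, 4, 8): truth gives 0; bid 8 gives 2 > 0. Violating.
Others bid (4, 4, 11): truth gives 0; bid 11 gives 2 > 0. Violating.
Others bid (4, 4, 13): truth gives 0; bid 13 gives 2 > 0. Violating.
Others bid (4, 8, 4): truth gives 0; bid 8 gives 2 > 0. Violating.
Others bid (4, 4, 4): truth gives 2; no alternative beats it.
Others bid (4, 4, 6): truth gives 2; no alternative beats it.
(Checking all 125 profiles: 9 have a profitable deviation, 116 do not.)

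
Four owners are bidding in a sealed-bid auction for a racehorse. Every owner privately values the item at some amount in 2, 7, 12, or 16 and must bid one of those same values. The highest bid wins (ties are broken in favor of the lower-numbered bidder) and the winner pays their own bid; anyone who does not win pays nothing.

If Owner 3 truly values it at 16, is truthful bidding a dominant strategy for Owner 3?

No

Consider the case where Owner 1 bids 2, Owner 2 bids 2 and Owner 4 bids 2.
Truthful bid 16: wins, pays 16, utility 16 - 16 = 0.
Bid 7 instead: wins, pays 7, utility 16 - 7 = 9.
Since 9 > 0, bidding 7 is strictly better here, so truthful bidding is not dominant.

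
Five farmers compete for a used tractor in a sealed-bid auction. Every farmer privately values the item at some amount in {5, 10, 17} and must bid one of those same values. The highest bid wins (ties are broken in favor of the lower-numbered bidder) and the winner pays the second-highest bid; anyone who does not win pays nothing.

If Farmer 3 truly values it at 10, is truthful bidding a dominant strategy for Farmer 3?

Check each profile of the others' bids and compare truth against every alternative bid.
Others bid (5, 5, 5, 5): truth gives 5, best alternative gives 5.
Others bid (5, 5, 5, 10): truth gives 0, best alternative gives 0.
Others bid (5, 5, 5, 17): truth gives 0, best alternative gives 0.
Others bid (5, 5, 10, 5): truth gives 0, best alternative gives 0.
Others bid (5, 5, 10, 10): truth gives 0, best alternative gives 0.
Others bid (5, 5, 10, 17): truth gives 0, best alternative gives 0.
(Remaining 75 profiles checked similarly; truth is weakly best in each.)
In every case the truthful bid is at least as good as any alternative, so it is a dominant strategy.

Yes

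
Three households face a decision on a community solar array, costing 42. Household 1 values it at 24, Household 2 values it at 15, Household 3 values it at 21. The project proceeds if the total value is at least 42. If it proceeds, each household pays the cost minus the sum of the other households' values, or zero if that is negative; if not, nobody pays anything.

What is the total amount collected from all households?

9

Total value 60 ≥ cost 42, so it is built.
Household 1: others sum to 36; max(0, 42 - 36) = 6.
Household 2: others sum to 45; max(0, 42 - 45) = 0.
Household 3: others sum to 39; max(0, 42 - 39) = 3.
Total collected = 6 + 0 + 3 = 9.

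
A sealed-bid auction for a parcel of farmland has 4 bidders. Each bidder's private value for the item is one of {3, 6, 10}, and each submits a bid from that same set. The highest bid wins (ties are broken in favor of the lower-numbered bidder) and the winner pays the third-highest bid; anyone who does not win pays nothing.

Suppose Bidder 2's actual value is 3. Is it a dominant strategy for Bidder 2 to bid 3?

Check each profile of the others' bids and compare truth against every alternative bid.
Others bid (3, 6, 6): truth gives 0, best alternative gives -3.
Others bid (3, 3, 3): truth gives 0, best alternative gives 0.
Others bid (3, 3, 6): truth gives 0, best alternative gives 0.
Others bid (3, 3, 10): truth gives 0, best alternative gives 0.
Others bid (3, 6, 3): truth gives 0, best alternative gives 0.
Others bid (3, 6, 10): truth gives 0, best alternative gives 0.
(Remaining 21 profiles checked similarly; truth is weakly best in each.)
In every case the truthful bid is at least as good as any alternative, so it is a dominant strategy.

Yes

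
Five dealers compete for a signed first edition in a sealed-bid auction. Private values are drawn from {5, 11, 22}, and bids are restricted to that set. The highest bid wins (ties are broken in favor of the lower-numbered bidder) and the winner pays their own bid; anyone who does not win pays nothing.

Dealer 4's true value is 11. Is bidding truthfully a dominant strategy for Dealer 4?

Yes

Check each profile of the others' bids and compare truth against every alternative bid.
Others bid (5, 5, 5, 5): truth gives 0, best alternative gives 0.
Others bid (5, 5, 5, 11): truth gives 0, best alternative gives 0.
Others bid (5, 5, 5, 22): truth gives 0, best alternative gives 0.
Others bid (5, 5, 11, 5): truth gives 0, best alternative gives 0.
Others bid (5, 5, 11, 11): truth gives 0, best alternative gives 0.
Others bid (5, 5, 11, 22): truth gives 0, best alternative gives 0.
(Remaining 75 profiles checked similarly; truth is weakly best in each.)
In every case the truthful bid is at least as good as any alternative, so it is a dominant strategy.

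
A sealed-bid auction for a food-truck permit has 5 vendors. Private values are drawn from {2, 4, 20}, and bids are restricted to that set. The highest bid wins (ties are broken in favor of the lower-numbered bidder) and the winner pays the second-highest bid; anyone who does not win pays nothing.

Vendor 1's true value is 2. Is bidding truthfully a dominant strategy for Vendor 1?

Yes

Check each profile of the others' bids and compare truth against every alternative bid.
Others bid (2, 2, 2, 4): truth gives 0, best alternative gives -2.
Others bid (2, 2, 4, 2): truth gives 0, best alternative gives -2.
Others bid (2, 2, 4, 4): truth gives 0, best alternative gives -2.
Others bid (2, 4, 2, 2): truth gives 0, best alternative gives -2.
Others bid (2, 4, 2, 4): truth gives 0, best alternative gives -2.
Others bid (2, 4, 4, 2): truth gives 0, best alternative gives -2.
(Remaining 75 profiles checked similarly; truth is weakly best in each.)
In every case the truthful bid is at least as good as any alternative, so it is a dominant strategy.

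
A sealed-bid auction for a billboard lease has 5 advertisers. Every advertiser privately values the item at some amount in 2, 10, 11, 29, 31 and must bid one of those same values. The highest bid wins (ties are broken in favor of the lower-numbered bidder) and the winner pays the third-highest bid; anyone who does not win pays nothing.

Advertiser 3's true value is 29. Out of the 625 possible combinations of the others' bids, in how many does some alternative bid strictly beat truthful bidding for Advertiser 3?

Others bid (2, 2, 2, 31): truth gives 0; bid 31 gives 27 > 0. Violating.
Others bid (2, 2, 10, 31): truth gives 0; bid 31 gives 19 > 0. Violating.
Others bid (2, 2, 11, 31): truth gives 0; bid 31 gives 18 > 0. Violating.
Others bid (2, 2, 31, 2): truth gives 0; bid 31 gives 27 > 0. Violating.
Others bid (2, 2, 2, 2): truth gives 27; no alternative beats it.
Others bid (2, 2, 2, 10): truth gives 27; no alternative beats it.
(Checking all 625 profiles: 108 have a profitable deviation, 517 do not.)

108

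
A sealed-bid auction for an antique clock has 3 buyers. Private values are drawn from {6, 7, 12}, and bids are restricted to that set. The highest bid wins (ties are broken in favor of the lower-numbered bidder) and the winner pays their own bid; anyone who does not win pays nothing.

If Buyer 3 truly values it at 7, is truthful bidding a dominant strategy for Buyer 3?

Yes

Check each profile of the others' bids and compare truth against every alternative bid.
Others bid (6, 6): truth gives 0, best alternative gives 0.
Others bid (6, 7): truth gives 0, best alternative gives 0.
Others bid (6, 12): truth gives 0, best alternative gives 0.
Others bid (7, 6): truth gives 0, best alternative gives 0.
Others bid (7, 7): truth gives 0, best alternative gives 0.
Others bid (7, 12): truth gives 0, best alternative gives 0.
(Remaining 3 profiles checked similarly; truth is weakly best in each.)
In every case the truthful bid is at least as good as any alternative, so it is a dominant strategy.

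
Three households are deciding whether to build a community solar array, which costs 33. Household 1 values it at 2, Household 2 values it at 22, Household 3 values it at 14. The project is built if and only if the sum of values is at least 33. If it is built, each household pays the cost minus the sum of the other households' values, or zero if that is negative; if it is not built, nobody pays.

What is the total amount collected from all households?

Total value 38 ≥ cost 33, so it is built.
Household 1: others sum to 36; max(0, 33 - 36) = 0.
Household 2: others sum to 16; max(0, 33 - 16) = 17.
Household 3: others sum to 24; max(0, 33 - 24) = 9.
Total collected = 0 + 17 + 9 = 26.

26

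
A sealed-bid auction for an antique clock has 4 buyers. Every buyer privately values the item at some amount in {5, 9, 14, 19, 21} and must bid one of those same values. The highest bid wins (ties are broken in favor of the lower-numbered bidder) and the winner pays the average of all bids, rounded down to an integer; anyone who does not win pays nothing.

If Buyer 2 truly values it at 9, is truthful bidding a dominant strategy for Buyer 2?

No

Consider the case where Buyer 1 bids 9, Buyer 3 bids 5 and Buyer 4 bids 5.
Truthful bid 9: loses, pays 0, utility 0.
Bid 14 instead: wins, pays 8, utility 9 - 8 = 1.
Since 1 > 0, bidding 14 is strictly better here, so truthful bidding is not dominant.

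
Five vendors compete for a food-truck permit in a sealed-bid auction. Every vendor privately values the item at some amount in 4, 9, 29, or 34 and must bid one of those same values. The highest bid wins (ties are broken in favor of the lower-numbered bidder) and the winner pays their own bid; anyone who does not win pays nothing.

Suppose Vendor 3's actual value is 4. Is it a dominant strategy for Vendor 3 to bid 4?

Yes

Check each profile of the others' bids and compare truth against every alternative bid.
Others bid (4, 4, 4, 4): truth gives 0, best alternative gives -5.
Others bid (4, 4, 4, 9): truth gives 0, best alternative gives -5.
Others bid (4, 4, 9, 4): truth gives 0, best alternative gives -5.
Others bid (4, 4, 9, 9): truth gives 0, best alternative gives -5.
Others bid (4, 4, 4, 29): truth gives 0, best alternative gives 0.
Others bid (4, 4, 4, 34): truth gives 0, best alternative gives 0.
(Remaining 250 profiles checked similarly; truth is weakly best in each.)
In every case the truthful bid is at least as good as any alternative, so it is a dominant strategy.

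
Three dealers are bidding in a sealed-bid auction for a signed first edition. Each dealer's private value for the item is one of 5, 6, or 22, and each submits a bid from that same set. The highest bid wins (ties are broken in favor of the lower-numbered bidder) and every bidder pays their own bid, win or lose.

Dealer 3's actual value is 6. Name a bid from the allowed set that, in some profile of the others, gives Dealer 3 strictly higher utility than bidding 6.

5

Suppose Dealer 1 bids 5 and Dealer 2 bids 6.
Bid 6: loses but pays 6, utility -6.
Bid 5: loses but pays 5, utility -5.
So bidding 5 beats truth here (-5 > -6).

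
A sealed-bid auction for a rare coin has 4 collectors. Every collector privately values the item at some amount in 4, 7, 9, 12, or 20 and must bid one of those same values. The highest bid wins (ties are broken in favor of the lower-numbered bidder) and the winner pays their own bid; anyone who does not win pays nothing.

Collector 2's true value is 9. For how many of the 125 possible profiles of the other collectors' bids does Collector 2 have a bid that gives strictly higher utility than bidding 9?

Others bid (4, 4, 4): truth gives 0; bid 7 gives 2 > 0. Violating.
Others bid (4, 4, 7): truth gives 0; bid 7 gives 2 > 0. Violating.
Others bid (4, 7, 4): truth gives 0; bid 7 gives 2 > 0. Violating.
Others bid (4, 7, 7): truth gives 0; bid 7 gives 2 > 0. Violating.
Others bid (4, 4, 9): truth gives 0; no alternative beats it.
Others bid (4, 4, 12): truth gives 0; no alternative beats it.
(Checking all 125 profiles: 4 have a profitable deviation, 121 do not.)

4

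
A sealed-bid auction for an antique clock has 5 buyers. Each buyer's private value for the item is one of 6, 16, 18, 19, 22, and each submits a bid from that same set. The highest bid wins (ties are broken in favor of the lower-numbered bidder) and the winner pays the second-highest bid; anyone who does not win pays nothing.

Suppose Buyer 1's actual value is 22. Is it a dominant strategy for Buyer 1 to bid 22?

Yes

Check each profile of the others' bids and compare truth against every alternative bid.
Others bid (6, 6, 6, 6): truth gives 16, best alternative gives 16.
Others bid (6, 6, 6, 16): truth gives 6, best alternative gives 6.
Others bid (6, 6, 16, 6): truth gives 6, best alternative gives 6.
Others bid (6, 6, 16, 16): truth gives 6, best alternative gives 6.
Others bid (6, 16, 6, 6): truth gives 6, best alternative gives 6.
Others bid (6, 16, 6, 16): truth gives 6, best alternative gives 6.
(Remaining 619 profiles checked similarly; truth is weakly best in each.)
In every case the truthful bid is at least as good as any alternative, so it is a dominant strategy.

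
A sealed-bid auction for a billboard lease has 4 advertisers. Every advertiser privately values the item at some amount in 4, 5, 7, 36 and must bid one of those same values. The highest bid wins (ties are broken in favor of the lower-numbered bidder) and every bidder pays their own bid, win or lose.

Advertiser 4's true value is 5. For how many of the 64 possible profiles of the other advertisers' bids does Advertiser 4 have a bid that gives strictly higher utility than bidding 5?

63

Others bid (4, 4, 5): truth gives -5; bid 7 gives -2 > -5. Violating.
Others bid (4, 4, 7): truth gives -5; bid 4 gives -4 > -5. Violating.
Others bid (4, 4, 36): truth gives -5; bid 4 gives -4 > -5. Violating.
Others bid (4, 5, 4): truth gives -5; bid 7 gives -2 > -5. Violating.
Others bid (4, 4, 4): truth gives 0; no alternative beats it.
(Checking all 64 profiles: 63 have a profitable deviation, 1 does not.)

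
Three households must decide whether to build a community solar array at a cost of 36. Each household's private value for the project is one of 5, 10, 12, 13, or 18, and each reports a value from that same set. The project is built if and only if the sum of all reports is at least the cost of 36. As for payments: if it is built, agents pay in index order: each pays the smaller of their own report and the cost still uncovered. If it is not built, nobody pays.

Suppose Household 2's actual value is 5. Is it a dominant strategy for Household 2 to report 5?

Check each profile of the others' reports and compare truth against every alternative report.
Others report (10, 18): truth gives 0, best alternative gives -5.
Others report (12, 18): truth gives 0, best alternative gives -5.
Others report (13, 13): truth gives 0, best alternative gives -5.
Others report (13, 18): truth gives 0, best alternative gives -5.
Others report (18, 10): truth gives 0, best alternative gives -5.
Others report (18, 12): truth gives 0, best alternative gives -5.
(Remaining 19 profiles checked similarly; truth is weakly best in each.)
In every case the truthful report is at least as good as any alternative, so it is a dominant strategy.

Yes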